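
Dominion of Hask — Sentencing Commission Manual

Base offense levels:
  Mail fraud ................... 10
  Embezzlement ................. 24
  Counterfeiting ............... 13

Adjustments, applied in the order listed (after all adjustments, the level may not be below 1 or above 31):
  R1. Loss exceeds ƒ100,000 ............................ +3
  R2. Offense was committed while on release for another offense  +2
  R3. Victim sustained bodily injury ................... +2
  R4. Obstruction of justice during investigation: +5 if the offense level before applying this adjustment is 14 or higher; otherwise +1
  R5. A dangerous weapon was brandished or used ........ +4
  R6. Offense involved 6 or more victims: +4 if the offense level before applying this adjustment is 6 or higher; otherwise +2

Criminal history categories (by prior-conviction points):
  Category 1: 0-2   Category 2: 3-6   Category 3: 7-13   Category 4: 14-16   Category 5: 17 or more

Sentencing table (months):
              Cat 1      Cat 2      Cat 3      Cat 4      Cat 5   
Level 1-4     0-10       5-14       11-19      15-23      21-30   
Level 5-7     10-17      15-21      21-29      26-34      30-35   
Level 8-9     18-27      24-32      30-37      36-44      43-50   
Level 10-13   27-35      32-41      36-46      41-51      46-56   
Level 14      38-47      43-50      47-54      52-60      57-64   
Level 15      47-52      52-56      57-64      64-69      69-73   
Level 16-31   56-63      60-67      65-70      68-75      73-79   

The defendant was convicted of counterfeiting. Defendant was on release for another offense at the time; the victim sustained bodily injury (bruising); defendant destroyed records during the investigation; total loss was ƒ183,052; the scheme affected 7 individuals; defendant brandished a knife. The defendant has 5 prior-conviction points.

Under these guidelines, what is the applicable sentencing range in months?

Base offense level for counterfeiting: 13.
R1 applies: 13 + 3 = 16.
R2 applies: 16 + 2 = 18.
R3 applies: 18 + 2 = 20.
R4 applies (level before this adjustment is 20 ≥ 14, so +5): 20 + 5 = 25.
R5 applies: 25 + 4 = 29.
R6 applies (level before this adjustment is 29 ≥ 6, so +4): 29 + 4 = 33.
Level 33 exceeds the maximum of 31; capped at 31.
Final offense level: 31.
Criminal history: 5 prior points → Category 2 (3-6).
Level 31 falls in the 16-31 band.
Grid: Level 16-31 × Category 2 = 60-67 months.

60-67 months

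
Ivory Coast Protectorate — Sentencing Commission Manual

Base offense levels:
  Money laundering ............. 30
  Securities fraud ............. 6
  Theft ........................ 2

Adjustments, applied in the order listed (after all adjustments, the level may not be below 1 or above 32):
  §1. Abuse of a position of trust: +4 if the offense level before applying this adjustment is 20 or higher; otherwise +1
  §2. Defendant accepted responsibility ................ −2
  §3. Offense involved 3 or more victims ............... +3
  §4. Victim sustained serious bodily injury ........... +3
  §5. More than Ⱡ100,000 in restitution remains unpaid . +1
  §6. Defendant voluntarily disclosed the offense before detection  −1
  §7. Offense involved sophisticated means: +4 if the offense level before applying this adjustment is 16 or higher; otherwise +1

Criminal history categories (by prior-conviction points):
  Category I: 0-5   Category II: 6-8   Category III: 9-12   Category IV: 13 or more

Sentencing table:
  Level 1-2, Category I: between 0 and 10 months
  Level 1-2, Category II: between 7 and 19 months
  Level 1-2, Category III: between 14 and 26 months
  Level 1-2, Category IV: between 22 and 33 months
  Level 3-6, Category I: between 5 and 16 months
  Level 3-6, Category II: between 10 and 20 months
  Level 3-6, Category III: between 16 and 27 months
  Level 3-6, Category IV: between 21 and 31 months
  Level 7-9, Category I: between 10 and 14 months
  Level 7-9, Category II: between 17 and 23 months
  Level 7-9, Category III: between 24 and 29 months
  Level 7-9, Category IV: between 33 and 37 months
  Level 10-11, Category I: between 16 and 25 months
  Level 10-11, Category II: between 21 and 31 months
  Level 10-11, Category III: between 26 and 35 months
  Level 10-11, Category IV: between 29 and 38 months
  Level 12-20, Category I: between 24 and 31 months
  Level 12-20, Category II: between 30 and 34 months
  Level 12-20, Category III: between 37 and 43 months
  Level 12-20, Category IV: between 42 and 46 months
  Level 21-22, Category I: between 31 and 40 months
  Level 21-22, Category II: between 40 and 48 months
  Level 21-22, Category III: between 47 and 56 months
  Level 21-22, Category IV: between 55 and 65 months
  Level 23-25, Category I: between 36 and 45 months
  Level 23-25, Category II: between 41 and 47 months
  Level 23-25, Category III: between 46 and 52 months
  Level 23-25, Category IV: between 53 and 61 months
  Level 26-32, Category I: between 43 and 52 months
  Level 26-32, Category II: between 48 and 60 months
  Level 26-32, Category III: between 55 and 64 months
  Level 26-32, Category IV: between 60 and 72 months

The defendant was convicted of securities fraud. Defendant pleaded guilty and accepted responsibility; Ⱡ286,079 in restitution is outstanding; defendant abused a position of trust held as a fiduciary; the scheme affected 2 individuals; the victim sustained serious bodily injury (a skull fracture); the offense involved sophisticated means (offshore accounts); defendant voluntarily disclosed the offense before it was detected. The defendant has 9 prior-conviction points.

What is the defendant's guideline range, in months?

24-29 months

Base offense level for securities fraud: 6.
§1 applies (level before this adjustment is 6 < 20, so +1): 6 + 1 = 7.
§2 applies: 7 − 2 = 5.
§3 does not apply.
§4 applies: 5 + 3 = 8.
§5 applies: 8 + 1 = 9.
§6 applies: 9 − 1 = 8.
§7 applies (level before this adjustment is 8 < 16, so +1): 8 + 1 = 9.
Final offense level: 9.
Criminal history: 9 prior points → Category III (9-12).
Level 9 falls in the 7-9 band.
Grid: Level 7-9 × Category III = 24-29 months.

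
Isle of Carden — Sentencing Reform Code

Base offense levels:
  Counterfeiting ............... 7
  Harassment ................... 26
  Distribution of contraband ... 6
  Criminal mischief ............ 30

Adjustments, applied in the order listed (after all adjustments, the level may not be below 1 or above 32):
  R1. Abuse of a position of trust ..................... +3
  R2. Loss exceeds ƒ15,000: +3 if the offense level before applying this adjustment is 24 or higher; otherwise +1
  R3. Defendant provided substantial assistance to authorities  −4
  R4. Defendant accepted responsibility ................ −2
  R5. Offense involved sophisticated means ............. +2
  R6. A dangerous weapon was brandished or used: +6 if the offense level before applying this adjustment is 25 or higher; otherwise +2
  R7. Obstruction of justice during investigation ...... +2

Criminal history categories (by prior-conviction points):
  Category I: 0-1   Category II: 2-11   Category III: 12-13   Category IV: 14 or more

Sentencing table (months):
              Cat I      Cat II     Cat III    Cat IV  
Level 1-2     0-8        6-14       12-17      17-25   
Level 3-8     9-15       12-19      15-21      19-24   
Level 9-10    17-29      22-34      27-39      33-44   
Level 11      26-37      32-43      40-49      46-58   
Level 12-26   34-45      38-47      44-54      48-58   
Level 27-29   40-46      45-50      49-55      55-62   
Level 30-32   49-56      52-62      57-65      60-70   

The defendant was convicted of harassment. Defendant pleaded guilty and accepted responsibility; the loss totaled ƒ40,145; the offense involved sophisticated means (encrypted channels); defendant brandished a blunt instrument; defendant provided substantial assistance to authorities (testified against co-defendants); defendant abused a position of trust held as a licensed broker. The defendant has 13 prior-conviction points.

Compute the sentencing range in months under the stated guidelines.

Base offense level for harassment: 26.
R1 applies: 26 + 3 = 29.
R2 applies (level before this adjustment is 29 ≥ 24, so +3): 29 + 3 = 32.
R3 applies: 32 − 4 = 28.
R4 applies: 28 − 2 = 26.
R5 applies: 26 + 2 = 28.
R6 applies (level before this adjustment is 28 ≥ 25, so +6): 28 + 6 = 34.
R7 does not apply.
Level 34 exceeds the maximum of 32; capped at 32.
Final offense level: 32.
Criminal history: 13 prior points → Category III (12-13).
Level 32 falls in the 30-32 band.
Grid: Level 30-32 × Category III = 57-65 months.

57-65 months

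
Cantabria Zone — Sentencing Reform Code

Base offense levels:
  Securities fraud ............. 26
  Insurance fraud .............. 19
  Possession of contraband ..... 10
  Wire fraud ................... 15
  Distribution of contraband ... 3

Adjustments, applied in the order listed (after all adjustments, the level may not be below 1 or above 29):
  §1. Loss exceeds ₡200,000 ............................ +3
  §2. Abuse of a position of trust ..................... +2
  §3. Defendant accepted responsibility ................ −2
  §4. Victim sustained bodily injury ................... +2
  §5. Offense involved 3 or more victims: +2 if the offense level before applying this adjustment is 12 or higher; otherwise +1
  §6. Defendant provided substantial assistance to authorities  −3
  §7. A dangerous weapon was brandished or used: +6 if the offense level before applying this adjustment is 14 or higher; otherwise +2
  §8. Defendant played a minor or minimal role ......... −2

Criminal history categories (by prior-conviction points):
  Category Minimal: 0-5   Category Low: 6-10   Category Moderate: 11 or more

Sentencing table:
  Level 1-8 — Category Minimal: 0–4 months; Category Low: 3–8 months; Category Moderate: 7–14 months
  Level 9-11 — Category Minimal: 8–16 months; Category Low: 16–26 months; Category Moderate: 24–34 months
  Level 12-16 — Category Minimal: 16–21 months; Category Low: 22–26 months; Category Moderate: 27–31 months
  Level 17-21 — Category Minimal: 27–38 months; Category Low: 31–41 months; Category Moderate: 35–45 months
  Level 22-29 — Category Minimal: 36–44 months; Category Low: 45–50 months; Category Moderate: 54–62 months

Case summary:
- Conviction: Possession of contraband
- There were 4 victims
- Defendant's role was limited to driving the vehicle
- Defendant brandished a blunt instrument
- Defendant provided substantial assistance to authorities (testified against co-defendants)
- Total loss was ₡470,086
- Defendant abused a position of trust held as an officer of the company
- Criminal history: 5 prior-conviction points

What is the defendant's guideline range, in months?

27-38 months

Base offense level for possession of contraband: 10.
§1 applies: 10 + 3 = 13.
§2 applies: 13 + 2 = 15.
§4 does not apply.
§5 applies (level before this adjustment is 15 ≥ 12, so +2): 15 + 2 = 17.
§6 applies: 17 − 3 = 14.
§7 applies (level before this adjustment is 14 ≥ 14, so +6): 14 + 6 = 20.
§8 applies: 20 − 2 = 18.
Final offense level: 18.
Criminal history: 5 prior points → Category Minimal (0-5).
Level 18 falls in the 17-21 band.
Grid: Level 17-21 × Category Minimal = 27-38 months.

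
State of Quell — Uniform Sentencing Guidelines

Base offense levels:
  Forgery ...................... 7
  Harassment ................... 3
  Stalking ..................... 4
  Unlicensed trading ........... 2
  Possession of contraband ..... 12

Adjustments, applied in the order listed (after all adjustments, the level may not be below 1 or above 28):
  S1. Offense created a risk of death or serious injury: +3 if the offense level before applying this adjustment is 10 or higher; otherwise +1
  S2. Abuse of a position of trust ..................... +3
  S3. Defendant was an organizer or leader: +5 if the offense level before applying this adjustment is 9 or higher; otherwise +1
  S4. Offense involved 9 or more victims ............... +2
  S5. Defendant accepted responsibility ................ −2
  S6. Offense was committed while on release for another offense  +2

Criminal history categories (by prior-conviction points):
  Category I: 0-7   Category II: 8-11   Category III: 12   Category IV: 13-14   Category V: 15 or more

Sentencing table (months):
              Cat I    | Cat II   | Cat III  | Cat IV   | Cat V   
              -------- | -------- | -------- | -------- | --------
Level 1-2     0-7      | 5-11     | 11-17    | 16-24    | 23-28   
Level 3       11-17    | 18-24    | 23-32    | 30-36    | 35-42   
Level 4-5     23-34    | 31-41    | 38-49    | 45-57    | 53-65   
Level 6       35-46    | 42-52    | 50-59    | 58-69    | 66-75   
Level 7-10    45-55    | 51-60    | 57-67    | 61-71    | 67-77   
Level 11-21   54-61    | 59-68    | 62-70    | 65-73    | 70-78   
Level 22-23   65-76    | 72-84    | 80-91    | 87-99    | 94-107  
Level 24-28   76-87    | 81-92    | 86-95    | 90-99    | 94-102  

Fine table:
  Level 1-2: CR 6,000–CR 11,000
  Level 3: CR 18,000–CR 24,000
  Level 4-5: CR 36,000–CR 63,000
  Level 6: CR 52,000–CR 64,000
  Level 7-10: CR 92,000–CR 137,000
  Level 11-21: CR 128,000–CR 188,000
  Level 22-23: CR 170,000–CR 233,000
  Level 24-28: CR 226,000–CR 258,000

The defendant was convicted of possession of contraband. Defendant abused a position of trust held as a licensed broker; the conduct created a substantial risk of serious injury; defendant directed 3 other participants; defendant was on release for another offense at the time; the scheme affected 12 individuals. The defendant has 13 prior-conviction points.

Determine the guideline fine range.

CR 226,000–CR 258,000

Base offense level for possession of contraband: 12.
S1 applies (level before this adjustment is 12 ≥ 10, so +3): 12 + 3 = 15.
S2 applies: 15 + 3 = 18.
S3 applies (level before this adjustment is 18 ≥ 9, so +5): 18 + 5 = 23.
S4 applies: 23 + 2 = 25.
S5 does not apply.
S6 applies: 25 + 2 = 27.
Final offense level: 27.
Level 27 falls in the 24-28 band.
Fine table: Level 24-28 → CR 226,000–CR 258,000.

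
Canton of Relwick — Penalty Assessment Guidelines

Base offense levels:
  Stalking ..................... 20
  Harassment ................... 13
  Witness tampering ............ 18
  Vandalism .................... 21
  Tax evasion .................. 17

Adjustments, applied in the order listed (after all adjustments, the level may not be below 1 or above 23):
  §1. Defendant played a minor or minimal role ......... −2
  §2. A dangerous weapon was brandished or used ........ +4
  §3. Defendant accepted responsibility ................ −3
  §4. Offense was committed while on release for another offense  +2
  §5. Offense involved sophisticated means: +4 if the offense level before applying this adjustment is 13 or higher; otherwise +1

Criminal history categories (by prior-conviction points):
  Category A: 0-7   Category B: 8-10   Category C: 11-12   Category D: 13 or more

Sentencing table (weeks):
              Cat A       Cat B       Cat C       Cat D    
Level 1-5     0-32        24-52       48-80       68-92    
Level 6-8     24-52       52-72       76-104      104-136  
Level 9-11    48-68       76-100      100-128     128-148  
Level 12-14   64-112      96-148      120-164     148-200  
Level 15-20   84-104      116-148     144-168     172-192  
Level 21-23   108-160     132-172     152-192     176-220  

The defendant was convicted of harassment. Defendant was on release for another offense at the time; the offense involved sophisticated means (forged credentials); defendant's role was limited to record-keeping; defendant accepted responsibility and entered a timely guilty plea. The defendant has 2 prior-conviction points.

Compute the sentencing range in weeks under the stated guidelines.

48-68 weeks

Base offense level for harassment: 13.
§1 applies: 13 − 2 = 11.
§3 applies: 11 − 3 = 8.
§4 applies: 8 + 2 = 10.
§5 applies (level before this adjustment is 10 < 13, so +1): 10 + 1 = 11.
Final offense level: 11.
Criminal history: 2 prior points → Category A (0-7).
Level 11 falls in the 9-11 band.
Grid: Level 9-11 × Category A = 48-68 weeks.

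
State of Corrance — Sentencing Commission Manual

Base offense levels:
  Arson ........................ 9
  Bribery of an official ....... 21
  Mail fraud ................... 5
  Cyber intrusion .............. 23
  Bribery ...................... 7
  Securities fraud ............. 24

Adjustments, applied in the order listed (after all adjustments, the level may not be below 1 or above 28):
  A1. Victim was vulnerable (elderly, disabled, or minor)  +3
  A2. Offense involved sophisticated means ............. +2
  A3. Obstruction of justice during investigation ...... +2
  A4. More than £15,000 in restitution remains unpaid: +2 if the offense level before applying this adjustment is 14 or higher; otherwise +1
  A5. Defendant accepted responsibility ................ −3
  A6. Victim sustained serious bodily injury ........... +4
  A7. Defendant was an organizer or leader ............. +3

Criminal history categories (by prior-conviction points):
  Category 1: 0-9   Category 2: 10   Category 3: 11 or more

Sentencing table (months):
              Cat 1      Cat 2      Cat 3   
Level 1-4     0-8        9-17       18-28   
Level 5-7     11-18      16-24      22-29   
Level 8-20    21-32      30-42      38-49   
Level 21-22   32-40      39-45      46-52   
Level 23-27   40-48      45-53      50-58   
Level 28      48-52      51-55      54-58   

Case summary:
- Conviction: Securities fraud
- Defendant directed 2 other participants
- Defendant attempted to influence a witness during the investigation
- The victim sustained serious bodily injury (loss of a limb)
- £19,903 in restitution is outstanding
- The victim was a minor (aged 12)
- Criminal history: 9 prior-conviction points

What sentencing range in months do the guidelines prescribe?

Base offense level for securities fraud: 24.
A1 applies: 24 + 3 = 27.
A2 does not apply.
A3 applies: 27 + 2 = 29.
A4 applies (level before this adjustment is 29 ≥ 14, so +2): 29 + 2 = 31.
A5 does not apply.
A6 applies: 31 + 4 = 35.
A7 applies: 35 + 3 = 38.
Level 38 exceeds the maximum of 28; capped at 28.
Final offense level: 28.
Criminal history: 9 prior points → Category 1 (0-9).
Level 28 falls in the 28 band.
Grid: Level 28 × Category 1 = 48-52 months.

48-52 months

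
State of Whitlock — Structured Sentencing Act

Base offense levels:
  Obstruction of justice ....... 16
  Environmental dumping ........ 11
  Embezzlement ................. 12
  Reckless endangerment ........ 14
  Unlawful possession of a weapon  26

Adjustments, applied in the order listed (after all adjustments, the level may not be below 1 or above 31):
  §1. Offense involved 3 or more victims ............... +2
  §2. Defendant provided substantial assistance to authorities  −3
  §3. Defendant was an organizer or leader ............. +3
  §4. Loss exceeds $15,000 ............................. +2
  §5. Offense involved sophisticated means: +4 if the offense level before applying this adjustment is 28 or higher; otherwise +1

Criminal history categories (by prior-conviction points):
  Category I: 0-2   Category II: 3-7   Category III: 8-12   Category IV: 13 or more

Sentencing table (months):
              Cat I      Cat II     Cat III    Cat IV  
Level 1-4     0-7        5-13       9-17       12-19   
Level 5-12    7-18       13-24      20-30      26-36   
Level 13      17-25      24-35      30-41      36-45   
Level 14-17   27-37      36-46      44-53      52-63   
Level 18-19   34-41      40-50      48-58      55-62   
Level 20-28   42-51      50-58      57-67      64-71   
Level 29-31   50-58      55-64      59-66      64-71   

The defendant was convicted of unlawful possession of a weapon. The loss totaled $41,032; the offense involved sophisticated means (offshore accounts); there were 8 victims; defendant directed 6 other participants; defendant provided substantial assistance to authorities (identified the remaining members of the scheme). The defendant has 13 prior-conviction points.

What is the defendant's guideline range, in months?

Base offense level for unlawful possession of a weapon: 26.
§1 applies: 26 + 2 = 28.
§2 applies: 28 − 3 = 25.
§3 applies: 25 + 3 = 28.
§4 applies: 28 + 2 = 30.
§5 applies (level before this adjustment is 30 ≥ 28, so +4): 30 + 4 = 34.
Level 34 exceeds the maximum of 31; capped at 31.
Final offense level: 31.
Criminal history: 13 prior points → Category IV (13+).
Level 31 falls in the 29-31 band.
Grid: Level 29-31 × Category IV = 64-71 months.

64-71 months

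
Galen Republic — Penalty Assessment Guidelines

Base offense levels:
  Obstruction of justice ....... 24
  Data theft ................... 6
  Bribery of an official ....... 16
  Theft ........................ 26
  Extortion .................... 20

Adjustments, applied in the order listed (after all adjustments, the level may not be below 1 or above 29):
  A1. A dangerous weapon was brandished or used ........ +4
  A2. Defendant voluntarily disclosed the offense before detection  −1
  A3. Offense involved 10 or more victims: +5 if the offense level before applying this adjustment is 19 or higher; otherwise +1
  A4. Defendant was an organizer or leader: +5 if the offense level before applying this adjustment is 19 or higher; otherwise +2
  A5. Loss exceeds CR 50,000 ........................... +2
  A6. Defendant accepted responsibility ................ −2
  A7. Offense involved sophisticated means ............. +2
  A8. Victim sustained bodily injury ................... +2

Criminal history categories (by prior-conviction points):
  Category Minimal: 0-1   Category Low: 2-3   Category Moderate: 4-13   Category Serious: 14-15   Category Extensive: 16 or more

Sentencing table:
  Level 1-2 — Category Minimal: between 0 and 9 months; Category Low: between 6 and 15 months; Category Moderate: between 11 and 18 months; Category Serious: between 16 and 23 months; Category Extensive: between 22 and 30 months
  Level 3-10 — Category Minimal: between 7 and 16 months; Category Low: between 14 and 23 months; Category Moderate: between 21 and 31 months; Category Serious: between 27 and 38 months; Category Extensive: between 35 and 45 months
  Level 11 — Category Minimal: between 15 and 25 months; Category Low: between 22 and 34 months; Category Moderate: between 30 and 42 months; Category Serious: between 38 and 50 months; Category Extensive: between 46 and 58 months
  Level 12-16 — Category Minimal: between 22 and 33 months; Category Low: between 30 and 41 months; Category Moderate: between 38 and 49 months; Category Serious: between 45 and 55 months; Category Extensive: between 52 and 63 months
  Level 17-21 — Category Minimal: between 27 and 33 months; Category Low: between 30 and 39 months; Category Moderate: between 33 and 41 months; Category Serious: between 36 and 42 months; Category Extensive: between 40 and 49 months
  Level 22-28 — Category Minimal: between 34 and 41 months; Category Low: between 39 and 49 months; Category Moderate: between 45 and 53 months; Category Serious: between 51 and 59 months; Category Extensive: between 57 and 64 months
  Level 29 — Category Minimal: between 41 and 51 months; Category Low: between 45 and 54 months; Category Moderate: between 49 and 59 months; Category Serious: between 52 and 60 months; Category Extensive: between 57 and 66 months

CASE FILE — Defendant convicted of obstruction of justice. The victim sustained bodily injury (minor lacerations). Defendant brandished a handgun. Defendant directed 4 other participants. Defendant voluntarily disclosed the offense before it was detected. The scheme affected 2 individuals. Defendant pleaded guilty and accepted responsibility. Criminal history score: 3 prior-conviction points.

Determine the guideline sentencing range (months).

45-54 months

Base offense level for obstruction of justice: 24.
A1 applies: 24 + 4 = 28.
A2 applies: 28 − 1 = 27.
A3 does not apply.
A4 applies (level before this adjustment is 27 ≥ 19, so +5): 27 + 5 = 32.
A5 does not apply.
A6 applies: 32 − 2 = 30.
A7 does not apply.
A8 applies: 30 + 2 = 32.
Level 32 exceeds the maximum of 29; capped at 29.
Final offense level: 29.
Criminal history: 3 prior points → Category Low (2-3).
Level 29 falls in the 29 band.
Grid: Level 29 × Category Low = 45-54 months.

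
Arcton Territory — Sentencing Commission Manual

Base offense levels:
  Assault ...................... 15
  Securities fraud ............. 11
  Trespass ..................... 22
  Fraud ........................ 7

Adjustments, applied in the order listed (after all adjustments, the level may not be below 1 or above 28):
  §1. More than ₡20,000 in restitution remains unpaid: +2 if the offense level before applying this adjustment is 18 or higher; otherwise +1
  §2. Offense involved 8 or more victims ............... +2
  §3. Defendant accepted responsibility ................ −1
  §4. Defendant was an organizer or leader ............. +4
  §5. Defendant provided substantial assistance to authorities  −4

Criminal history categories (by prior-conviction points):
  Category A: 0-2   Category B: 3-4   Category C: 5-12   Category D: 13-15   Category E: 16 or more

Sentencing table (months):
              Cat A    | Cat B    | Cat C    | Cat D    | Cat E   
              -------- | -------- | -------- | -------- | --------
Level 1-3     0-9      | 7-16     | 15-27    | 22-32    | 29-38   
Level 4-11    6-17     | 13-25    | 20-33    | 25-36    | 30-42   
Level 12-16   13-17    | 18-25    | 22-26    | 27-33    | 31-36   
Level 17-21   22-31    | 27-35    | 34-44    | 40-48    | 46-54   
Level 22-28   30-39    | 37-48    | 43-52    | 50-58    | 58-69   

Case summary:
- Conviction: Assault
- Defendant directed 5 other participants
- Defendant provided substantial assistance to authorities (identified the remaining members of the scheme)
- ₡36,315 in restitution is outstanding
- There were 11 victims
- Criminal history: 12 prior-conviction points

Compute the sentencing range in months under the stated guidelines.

Base offense level for assault: 15.
§1 applies (level before this adjustment is 15 < 18, so +1): 15 + 1 = 16.
§2 applies: 16 + 2 = 18.
§3 does not apply.
§4 applies: 18 + 4 = 22.
§5 applies: 22 − 4 = 18.
Final offense level: 18.
Criminal history: 12 prior points → Category C (5-12).
Level 18 falls in the 17-21 band.
Grid: Level 17-21 × Category C = 34-44 months.

34-44 months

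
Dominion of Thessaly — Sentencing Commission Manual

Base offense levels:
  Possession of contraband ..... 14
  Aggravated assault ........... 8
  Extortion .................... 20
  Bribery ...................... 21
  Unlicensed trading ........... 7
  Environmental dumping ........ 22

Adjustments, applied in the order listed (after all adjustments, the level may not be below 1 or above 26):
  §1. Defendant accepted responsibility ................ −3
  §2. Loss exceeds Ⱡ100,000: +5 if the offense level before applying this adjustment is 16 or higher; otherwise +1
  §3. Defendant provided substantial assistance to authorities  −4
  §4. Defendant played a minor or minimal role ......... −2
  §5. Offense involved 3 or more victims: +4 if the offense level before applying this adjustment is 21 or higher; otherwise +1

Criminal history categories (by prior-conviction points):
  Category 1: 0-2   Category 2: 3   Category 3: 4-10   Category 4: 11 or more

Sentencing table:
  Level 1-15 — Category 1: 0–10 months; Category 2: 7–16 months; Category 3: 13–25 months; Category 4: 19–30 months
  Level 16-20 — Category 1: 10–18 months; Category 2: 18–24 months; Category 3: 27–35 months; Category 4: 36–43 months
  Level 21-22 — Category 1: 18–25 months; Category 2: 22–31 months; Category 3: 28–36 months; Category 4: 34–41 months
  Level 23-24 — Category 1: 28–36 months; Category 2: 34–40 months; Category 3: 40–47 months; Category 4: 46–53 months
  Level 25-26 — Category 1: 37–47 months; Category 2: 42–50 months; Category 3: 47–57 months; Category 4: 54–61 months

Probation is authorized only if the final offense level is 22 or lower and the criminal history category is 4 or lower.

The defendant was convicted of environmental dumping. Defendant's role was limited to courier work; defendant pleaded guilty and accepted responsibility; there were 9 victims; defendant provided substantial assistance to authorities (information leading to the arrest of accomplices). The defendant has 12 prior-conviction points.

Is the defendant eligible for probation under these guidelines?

Yes

Base offense level for environmental dumping: 22.
§1 applies: 22 − 3 = 19.
§3 applies: 19 − 4 = 15.
§4 applies: 15 − 2 = 13.
§5 applies (level before this adjustment is 13 < 21, so +1): 13 + 1 = 14.
Final offense level: 14.
Criminal history: 12 prior points → Category 4 (11+).
Level 14 falls in the 1-15 band.
Grid: Level 1-15 × Category 4 = 19-30 months.
Probation check: level 14 ≤ 22 and category 4 ≤ 4 → eligible.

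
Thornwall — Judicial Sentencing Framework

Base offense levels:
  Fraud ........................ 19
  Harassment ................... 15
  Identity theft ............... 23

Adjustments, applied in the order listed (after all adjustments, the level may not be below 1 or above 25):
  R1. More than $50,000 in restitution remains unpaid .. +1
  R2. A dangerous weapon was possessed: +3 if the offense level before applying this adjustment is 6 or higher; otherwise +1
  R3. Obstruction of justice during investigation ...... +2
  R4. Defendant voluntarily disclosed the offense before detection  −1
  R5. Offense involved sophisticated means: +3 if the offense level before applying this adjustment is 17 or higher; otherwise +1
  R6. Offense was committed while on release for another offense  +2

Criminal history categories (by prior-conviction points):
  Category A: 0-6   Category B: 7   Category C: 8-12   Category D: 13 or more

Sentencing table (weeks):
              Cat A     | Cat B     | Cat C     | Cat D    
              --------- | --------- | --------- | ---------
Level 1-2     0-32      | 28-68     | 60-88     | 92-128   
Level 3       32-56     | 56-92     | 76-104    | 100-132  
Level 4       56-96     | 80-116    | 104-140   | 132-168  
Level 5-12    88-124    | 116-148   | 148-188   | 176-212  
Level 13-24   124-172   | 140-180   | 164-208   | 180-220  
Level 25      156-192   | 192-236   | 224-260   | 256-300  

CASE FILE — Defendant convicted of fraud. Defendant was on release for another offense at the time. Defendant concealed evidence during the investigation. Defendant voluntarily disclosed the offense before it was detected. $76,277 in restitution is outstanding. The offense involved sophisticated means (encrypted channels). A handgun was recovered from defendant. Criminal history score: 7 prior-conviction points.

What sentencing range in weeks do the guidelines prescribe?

192-236 weeks

Base offense level for fraud: 19.
R1 applies: 19 + 1 = 20.
R2 applies (level before this adjustment is 20 ≥ 6, so +3): 20 + 3 = 23.
R3 applies: 23 + 2 = 25.
R4 applies: 25 − 1 = 24.
R5 applies (level before this adjustment is 24 ≥ 17, so +3): 24 + 3 = 27.
R6 applies: 27 + 2 = 29.
Level 29 exceeds the maximum of 25; capped at 25.
Final offense level: 25.
Criminal history: 7 prior points → Category B (7).
Level 25 falls in the 25 band.
Grid: Level 25 × Category B = 192-236 weeks.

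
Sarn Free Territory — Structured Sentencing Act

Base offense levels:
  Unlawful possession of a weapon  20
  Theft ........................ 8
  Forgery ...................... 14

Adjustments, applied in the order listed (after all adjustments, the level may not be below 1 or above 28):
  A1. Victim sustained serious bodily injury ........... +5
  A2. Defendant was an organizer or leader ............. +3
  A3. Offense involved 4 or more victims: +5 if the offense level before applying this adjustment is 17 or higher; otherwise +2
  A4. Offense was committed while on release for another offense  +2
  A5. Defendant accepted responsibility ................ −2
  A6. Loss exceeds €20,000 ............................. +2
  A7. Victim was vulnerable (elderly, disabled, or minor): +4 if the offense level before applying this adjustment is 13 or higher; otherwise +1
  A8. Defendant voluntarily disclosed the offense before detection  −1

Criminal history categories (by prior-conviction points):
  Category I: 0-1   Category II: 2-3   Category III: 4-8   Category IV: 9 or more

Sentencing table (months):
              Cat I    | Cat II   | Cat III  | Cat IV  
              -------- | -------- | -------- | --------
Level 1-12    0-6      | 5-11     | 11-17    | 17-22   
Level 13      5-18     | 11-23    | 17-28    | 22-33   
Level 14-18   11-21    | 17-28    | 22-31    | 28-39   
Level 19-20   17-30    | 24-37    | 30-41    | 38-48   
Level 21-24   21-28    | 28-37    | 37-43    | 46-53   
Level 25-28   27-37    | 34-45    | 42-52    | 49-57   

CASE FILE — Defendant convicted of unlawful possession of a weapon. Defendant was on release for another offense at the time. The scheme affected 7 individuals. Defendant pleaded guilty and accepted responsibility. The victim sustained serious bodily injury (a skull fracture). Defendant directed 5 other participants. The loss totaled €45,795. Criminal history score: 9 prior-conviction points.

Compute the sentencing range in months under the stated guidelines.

Base offense level for unlawful possession of a weapon: 20.
A1 applies: 20 + 5 = 25.
A2 applies: 25 + 3 = 28.
A3 applies (level before this adjustment is 28 ≥ 17, so +5): 28 + 5 = 33.
A4 applies: 33 + 2 = 35.
A5 applies: 35 − 2 = 33.
A6 applies: 33 + 2 = 35.
A7 does not apply.
Level 35 exceeds the maximum of 28; capped at 28.
Final offense level: 28.
Criminal history: 9 prior points → Category IV (9+).
Level 28 falls in the 25-28 band.
Grid: Level 25-28 × Category IV = 49-57 months.

49-57 months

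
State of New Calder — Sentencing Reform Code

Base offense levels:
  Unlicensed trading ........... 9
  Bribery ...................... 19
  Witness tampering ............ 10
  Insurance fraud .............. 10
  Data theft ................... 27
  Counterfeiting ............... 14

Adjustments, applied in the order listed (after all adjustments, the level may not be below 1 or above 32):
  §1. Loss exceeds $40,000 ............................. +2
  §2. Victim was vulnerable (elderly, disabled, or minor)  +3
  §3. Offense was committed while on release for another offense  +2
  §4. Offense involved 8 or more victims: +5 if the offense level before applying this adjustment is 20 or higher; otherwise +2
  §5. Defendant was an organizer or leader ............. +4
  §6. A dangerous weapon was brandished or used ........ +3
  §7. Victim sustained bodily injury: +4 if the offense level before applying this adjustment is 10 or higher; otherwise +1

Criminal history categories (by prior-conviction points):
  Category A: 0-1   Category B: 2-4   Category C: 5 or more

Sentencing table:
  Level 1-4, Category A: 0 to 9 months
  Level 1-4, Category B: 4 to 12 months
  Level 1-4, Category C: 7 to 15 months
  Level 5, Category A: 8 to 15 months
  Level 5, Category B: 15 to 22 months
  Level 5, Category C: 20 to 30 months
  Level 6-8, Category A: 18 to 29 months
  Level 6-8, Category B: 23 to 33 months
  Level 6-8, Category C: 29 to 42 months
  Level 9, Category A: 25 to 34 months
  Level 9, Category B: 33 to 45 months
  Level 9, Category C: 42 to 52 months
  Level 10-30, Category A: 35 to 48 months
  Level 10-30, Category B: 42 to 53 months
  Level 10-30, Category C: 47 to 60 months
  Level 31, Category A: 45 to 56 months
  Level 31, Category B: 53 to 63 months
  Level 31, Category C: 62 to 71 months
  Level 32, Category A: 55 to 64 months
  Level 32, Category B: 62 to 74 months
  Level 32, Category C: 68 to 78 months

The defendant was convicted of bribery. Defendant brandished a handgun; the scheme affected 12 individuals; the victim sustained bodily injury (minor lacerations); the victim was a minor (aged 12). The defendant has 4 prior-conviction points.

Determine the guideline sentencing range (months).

62-74 months

Base offense level for bribery: 19.
§1 does not apply.
§2 applies: 19 + 3 = 22.
§4 applies (level before this adjustment is 22 ≥ 20, so +5): 22 + 5 = 27.
§6 applies: 27 + 3 = 30.
§7 applies (level before this adjustment is 30 ≥ 10, so +4): 30 + 4 = 34.
Level 34 exceeds the maximum of 32; capped at 32.
Final offense level: 32.
Criminal history: 4 prior points → Category B (2-4).
Level 32 falls in the 32 band.
Grid: Level 32 × Category B = 62-74 months.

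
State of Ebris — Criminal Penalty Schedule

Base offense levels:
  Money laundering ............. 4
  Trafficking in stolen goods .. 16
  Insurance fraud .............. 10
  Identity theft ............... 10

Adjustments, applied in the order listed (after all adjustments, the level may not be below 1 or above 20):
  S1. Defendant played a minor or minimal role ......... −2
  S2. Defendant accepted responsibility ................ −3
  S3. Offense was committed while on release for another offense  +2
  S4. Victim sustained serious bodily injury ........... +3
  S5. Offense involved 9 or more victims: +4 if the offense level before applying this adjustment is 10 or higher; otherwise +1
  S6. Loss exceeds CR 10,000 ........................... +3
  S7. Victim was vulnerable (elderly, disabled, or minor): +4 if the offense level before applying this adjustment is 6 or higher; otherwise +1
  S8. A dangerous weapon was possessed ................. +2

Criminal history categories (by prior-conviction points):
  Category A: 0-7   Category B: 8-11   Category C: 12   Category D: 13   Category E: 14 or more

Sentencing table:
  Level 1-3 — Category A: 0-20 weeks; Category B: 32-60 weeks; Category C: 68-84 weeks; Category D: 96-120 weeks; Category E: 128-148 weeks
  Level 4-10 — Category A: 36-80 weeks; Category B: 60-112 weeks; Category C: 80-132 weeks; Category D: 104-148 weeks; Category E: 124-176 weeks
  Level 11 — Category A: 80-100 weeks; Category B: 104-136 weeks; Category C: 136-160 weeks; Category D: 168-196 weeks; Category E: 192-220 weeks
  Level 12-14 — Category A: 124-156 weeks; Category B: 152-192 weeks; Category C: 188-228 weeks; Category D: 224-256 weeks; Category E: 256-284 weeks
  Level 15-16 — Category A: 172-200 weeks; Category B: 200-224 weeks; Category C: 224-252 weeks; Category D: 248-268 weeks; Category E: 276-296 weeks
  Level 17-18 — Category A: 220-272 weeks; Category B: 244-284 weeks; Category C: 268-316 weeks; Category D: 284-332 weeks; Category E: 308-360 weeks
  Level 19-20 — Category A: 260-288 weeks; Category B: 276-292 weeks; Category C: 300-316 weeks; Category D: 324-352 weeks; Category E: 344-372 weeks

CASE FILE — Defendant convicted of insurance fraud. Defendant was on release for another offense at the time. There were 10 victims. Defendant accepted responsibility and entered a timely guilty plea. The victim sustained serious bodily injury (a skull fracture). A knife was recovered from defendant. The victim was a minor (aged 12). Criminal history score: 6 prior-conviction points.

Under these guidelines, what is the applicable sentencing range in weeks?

260-288 weeks

Base offense level for insurance fraud: 10.
S2 applies: 10 − 3 = 7.
S3 applies: 7 + 2 = 9.
S4 applies: 9 + 3 = 12.
S5 applies (level before this adjustment is 12 ≥ 10, so +4): 12 + 4 = 16.
S6 does not apply.
S7 applies (level before this adjustment is 16 ≥ 6, so +4): 16 + 4 = 20.
S8 applies: 20 + 2 = 22.
Level 22 exceeds the maximum of 20; capped at 20.
Final offense level: 20.
Criminal history: 6 prior points → Category A (0-7).
Level 20 falls in the 19-20 band.
Grid: Level 19-20 × Category A = 260-288 weeks.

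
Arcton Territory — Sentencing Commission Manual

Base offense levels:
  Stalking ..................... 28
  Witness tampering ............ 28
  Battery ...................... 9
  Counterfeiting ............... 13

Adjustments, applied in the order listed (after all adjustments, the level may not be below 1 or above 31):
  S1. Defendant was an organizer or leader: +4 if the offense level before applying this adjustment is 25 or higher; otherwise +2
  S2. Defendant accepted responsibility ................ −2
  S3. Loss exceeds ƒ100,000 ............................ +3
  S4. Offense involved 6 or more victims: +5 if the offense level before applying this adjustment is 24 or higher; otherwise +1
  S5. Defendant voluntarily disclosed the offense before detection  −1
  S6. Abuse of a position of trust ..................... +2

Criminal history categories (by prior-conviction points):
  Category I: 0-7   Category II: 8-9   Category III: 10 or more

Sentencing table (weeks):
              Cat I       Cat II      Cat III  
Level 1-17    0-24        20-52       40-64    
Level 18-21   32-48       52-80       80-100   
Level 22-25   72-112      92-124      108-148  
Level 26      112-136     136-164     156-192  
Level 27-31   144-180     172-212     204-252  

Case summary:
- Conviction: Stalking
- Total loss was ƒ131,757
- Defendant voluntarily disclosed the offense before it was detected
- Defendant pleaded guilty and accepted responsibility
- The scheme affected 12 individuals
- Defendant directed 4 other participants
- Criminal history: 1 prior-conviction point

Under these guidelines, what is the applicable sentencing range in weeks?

Base offense level for stalking: 28.
S1 applies (level before this adjustment is 28 ≥ 25, so +4): 28 + 4 = 32.
S2 applies: 32 − 2 = 30.
S3 applies: 30 + 3 = 33.
S4 applies (level before this adjustment is 33 ≥ 24, so +5): 33 + 5 = 38.
S5 applies: 38 − 1 = 37.
S6 does not apply.
Level 37 exceeds the maximum of 31; capped at 31.
Final offense level: 31.
Criminal history: 1 prior point → Category I (0-7).
Level 31 falls in the 27-31 band.
Grid: Level 27-31 × Category I = 144-180 weeks.

144-180 weeks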